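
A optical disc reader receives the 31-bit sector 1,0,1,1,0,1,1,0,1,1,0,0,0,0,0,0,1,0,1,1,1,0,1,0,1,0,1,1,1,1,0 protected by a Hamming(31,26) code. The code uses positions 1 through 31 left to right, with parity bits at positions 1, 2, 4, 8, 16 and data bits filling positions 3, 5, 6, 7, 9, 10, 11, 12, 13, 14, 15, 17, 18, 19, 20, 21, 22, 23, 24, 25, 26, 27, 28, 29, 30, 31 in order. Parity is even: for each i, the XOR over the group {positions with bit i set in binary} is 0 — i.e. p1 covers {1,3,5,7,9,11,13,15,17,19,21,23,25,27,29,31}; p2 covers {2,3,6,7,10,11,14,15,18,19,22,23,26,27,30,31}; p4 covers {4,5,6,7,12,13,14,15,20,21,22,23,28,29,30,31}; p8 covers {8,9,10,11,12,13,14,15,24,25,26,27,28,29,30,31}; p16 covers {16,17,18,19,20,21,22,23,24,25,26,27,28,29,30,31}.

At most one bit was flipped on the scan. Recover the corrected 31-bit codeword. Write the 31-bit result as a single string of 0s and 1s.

s1 (pos 1,3,5,7,9,11,13,15,17,19,21,23,25,27,29,31): 1⊕1⊕0⊕1⊕1⊕0⊕0⊕0⊕1⊕1⊕1⊕1⊕1⊕1⊕1⊕0 = 1
s2 (pos 2,3,6,7,10,11,14,15,18,19,22,23,26,27,30,31): 0⊕1⊕1⊕1⊕1⊕0⊕0⊕0⊕0⊕1⊕0⊕1⊕0⊕1⊕1⊕0 = 0
s4 (pos 4,5,6,7,12,13,14,15,20,21,22,23,28,29,30,31): 1⊕0⊕1⊕1⊕0⊕0⊕0⊕0⊕1⊕1⊕0⊕1⊕1⊕1⊕1⊕0 = 1
s8 (pos 8,9,10,11,12,13,14,15,24,25,26,27,28,29,30,31): 0⊕1⊕1⊕0⊕0⊕0⊕0⊕0⊕0⊕1⊕0⊕1⊕1⊕1⊕1⊕0 = 1
s16 (pos 16,17,18,19,20,21,22,23,24,25,26,27,28,29,30,31): 0⊕1⊕0⊕1⊕1⊕1⊕0⊕1⊕0⊕1⊕0⊕1⊕1⊕1⊕1⊕0 = 0
Syndrome s16…s1 = 01101 → error at position 13.
Flip position 13: 1011011011000000101110101011110 → 1011011011001000101110101011110

1011011011001000101110101011110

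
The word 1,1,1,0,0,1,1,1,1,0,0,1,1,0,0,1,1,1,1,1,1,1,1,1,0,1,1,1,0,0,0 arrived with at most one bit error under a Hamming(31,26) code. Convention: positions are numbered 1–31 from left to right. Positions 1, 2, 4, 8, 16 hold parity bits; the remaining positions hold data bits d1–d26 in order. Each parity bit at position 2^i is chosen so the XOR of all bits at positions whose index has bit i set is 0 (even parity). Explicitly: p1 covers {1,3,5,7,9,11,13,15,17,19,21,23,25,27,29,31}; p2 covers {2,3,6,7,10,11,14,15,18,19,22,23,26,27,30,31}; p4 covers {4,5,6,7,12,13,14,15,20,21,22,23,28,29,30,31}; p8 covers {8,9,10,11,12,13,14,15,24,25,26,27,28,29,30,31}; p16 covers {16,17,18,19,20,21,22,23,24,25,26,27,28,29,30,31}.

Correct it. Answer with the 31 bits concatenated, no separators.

1111011110011001111111110111000

s1 (pos 1,3,5,7,9,11,13,15,17,19,21,23,25,27,29,31): 1⊕1⊕0⊕1⊕1⊕0⊕1⊕0⊕1⊕1⊕1⊕1⊕0⊕1⊕0⊕0 = 0
s2 (pos 2,3,6,7,10,11,14,15,18,19,22,23,26,27,30,31): 1⊕1⊕1⊕1⊕0⊕0⊕0⊕0⊕1⊕1⊕1⊕1⊕1⊕1⊕0⊕0 = 0
s4 (pos 4,5,6,7,12,13,14,15,20,21,22,23,28,29,30,31): 0⊕0⊕1⊕1⊕1⊕1⊕0⊕0⊕1⊕1⊕1⊕1⊕1⊕0⊕0⊕0 = 1
s8 (pos 8,9,10,11,12,13,14,15,24,25,26,27,28,29,30,31): 1⊕1⊕0⊕0⊕1⊕1⊕0⊕0⊕1⊕0⊕1⊕1⊕1⊕0⊕0⊕0 = 0
s16 (pos 16,17,18,19,20,21,22,23,24,25,26,27,28,29,30,31): 1⊕1⊕1⊕1⊕1⊕1⊕1⊕1⊕1⊕0⊕1⊕1⊕1⊕0⊕0⊕0 = 0
Syndrome s16…s1 = 00100 → error at position 4.
Flip position 4: 1110011110011001111111110111000 → 1111011110011001111111110111000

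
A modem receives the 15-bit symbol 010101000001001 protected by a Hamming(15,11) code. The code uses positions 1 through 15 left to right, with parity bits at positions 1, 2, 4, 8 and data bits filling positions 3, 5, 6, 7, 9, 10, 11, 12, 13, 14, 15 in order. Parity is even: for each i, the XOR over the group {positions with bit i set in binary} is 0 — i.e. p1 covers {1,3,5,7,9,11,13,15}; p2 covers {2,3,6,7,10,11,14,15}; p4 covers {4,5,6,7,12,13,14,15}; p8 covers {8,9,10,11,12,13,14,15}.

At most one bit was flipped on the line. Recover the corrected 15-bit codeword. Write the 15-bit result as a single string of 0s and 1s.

011101000001001

s1 (pos 1,3,5,7,9,11,13,15): 0⊕0⊕0⊕0⊕0⊕0⊕0⊕1 = 1
s2 (pos 2,3,6,7,10,11,14,15): 1⊕0⊕1⊕0⊕0⊕0⊕0⊕1 = 1
s4 (pos 4,5,6,7,12,13,14,15): 1⊕0⊕1⊕0⊕1⊕0⊕0⊕1 = 0
s8 (pos 8,9,10,11,12,13,14,15): 0⊕0⊕0⊕0⊕1⊕0⊕0⊕1 = 0
Syndrome s8…s1 = 0011 → error at position 3.
Flip position 3: 010101000001001 → 011101000001001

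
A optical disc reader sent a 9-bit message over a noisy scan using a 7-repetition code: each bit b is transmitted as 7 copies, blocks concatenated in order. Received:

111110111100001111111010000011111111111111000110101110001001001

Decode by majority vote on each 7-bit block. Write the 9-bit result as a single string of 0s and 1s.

101011000

Block 1 (1111101): 6 ones → 1
Block 2 (1110000): 3 ones → 0
Block 3 (1111111): 7 ones → 1
Block 4 (0100000): 1 one → 0
Block 5 (1111111): 7 ones → 1
Block 6 (1111111): 7 ones → 1
Block 7 (0001101): 3 ones → 0
Block 8 (0111000): 3 ones → 0
Block 9 (1001001): 3 ones → 0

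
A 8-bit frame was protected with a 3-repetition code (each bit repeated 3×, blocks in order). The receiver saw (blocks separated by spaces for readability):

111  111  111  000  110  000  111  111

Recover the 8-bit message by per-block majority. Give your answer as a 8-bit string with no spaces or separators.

Block 1 (111): 3 ones → 1
Block 2 (111): 3 ones → 1
Block 3 (111): 3 ones → 1
Block 4 (000): 0 ones → 0
Block 5 (110): 2 ones → 1
Block 6 (000): 0 ones → 0
Block 7 (111): 3 ones → 1
Block 8 (111): 3 ones → 1

11101011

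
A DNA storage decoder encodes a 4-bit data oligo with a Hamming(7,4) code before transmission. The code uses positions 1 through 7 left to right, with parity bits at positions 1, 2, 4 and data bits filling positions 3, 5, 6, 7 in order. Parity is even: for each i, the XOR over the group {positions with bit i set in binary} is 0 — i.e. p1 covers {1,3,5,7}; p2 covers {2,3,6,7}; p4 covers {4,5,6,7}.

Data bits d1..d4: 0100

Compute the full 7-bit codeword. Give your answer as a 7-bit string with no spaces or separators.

1001100

Place data at non-parity positions: p1 p2 0 p4 1 0 0
p1 (pos 1,3,5,7): XOR of data positions = 0⊕1⊕0 = 1
p2 (pos 2,3,6,7): XOR of data positions = 0⊕0⊕0 = 0
p4 (pos 4,5,6,7): XOR of data positions = 1⊕0⊕0 = 1
Codeword: 1001100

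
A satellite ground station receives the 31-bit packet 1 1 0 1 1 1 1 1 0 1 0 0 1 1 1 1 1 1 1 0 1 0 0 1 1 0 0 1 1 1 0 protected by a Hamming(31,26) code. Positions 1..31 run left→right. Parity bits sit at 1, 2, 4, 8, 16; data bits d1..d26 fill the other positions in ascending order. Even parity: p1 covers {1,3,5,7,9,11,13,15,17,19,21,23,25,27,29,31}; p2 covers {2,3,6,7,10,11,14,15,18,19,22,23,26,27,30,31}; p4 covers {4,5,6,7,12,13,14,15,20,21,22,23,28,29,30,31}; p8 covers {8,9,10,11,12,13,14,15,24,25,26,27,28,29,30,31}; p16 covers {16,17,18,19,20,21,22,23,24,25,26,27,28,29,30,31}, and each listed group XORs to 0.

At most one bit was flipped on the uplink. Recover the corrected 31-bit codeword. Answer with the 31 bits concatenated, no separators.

1101101101001111111010011001110

s1 (pos 1,3,5,7,9,11,13,15,17,19,21,23,25,27,29,31): 1⊕0⊕1⊕1⊕0⊕0⊕1⊕1⊕1⊕1⊕1⊕0⊕1⊕0⊕1⊕0 = 0
s2 (pos 2,3,6,7,10,11,14,15,18,19,22,23,26,27,30,31): 1⊕0⊕1⊕1⊕1⊕0⊕1⊕1⊕1⊕1⊕0⊕0⊕0⊕0⊕1⊕0 = 1
s4 (pos 4,5,6,7,12,13,14,15,20,21,22,23,28,29,30,31): 1⊕1⊕1⊕1⊕0⊕1⊕1⊕1⊕0⊕1⊕0⊕0⊕1⊕1⊕1⊕0 = 1
s8 (pos 8,9,10,11,12,13,14,15,24,25,26,27,28,29,30,31): 1⊕0⊕1⊕0⊕0⊕1⊕1⊕1⊕1⊕1⊕0⊕0⊕1⊕1⊕1⊕0 = 0
s16 (pos 16,17,18,19,20,21,22,23,24,25,26,27,28,29,30,31): 1⊕1⊕1⊕1⊕0⊕1⊕0⊕0⊕1⊕1⊕0⊕0⊕1⊕1⊕1⊕0 = 0
Syndrome s16…s1 = 00110 → error at position 6.
Flip position 6: 1101111101001111111010011001110 → 1101101101001111111010011001110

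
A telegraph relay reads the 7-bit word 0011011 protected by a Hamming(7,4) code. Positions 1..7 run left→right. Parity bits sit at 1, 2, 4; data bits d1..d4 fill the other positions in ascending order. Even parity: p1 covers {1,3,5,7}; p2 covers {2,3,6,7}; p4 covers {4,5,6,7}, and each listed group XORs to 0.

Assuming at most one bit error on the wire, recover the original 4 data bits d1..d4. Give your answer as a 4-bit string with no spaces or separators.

1001

s1 (pos 1,3,5,7): 0⊕1⊕0⊕1 = 0
s2 (pos 2,3,6,7): 0⊕1⊕1⊕1 = 1
s4 (pos 4,5,6,7): 1⊕0⊕1⊕1 = 1
Syndrome s4…s1 = 110 → error at position 6.
Flip position 6: 0011011 → 0011001
Read data bits from positions 3,5,6,7: 1001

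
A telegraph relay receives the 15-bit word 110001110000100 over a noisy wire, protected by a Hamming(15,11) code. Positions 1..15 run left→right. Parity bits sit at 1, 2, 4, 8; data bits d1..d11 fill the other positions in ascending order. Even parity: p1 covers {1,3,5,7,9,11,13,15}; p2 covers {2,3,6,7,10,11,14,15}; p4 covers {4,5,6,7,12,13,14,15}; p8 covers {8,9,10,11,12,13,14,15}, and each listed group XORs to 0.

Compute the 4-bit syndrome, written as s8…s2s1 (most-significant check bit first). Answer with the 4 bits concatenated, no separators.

s1 (pos 1,3,5,7,9,11,13,15): 1⊕0⊕0⊕1⊕0⊕0⊕1⊕0 = 1
s2 (pos 2,3,6,7,10,11,14,15): 1⊕0⊕1⊕1⊕0⊕0⊕0⊕0 = 1
s4 (pos 4,5,6,7,12,13,14,15): 0⊕0⊕1⊕1⊕0⊕1⊕0⊕0 = 1
s8 (pos 8,9,10,11,12,13,14,15): 1⊕0⊕0⊕0⊕0⊕1⊕0⊕0 = 0
Syndrome s8…s1 = 0111 → error at position 7.

0111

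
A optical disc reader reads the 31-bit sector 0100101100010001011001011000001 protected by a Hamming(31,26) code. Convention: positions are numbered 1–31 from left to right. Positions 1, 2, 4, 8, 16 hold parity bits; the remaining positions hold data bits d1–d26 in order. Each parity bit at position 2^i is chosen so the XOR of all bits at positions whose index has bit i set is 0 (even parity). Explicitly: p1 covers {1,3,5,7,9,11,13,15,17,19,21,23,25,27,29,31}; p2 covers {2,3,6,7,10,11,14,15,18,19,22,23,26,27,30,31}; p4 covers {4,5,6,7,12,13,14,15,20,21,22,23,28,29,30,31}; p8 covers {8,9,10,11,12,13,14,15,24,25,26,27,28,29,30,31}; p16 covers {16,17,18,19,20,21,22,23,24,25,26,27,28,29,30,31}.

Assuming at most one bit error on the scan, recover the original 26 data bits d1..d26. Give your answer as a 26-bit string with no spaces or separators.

01010001000011001011000101

s1 (pos 1,3,5,7,9,11,13,15,17,19,21,23,25,27,29,31): 0⊕0⊕1⊕1⊕0⊕0⊕0⊕0⊕0⊕1⊕0⊕0⊕1⊕0⊕0⊕1 = 1
s2 (pos 2,3,6,7,10,11,14,15,18,19,22,23,26,27,30,31): 1⊕0⊕0⊕1⊕0⊕0⊕0⊕0⊕1⊕1⊕1⊕0⊕0⊕0⊕0⊕1 = 0
s4 (pos 4,5,6,7,12,13,14,15,20,21,22,23,28,29,30,31): 0⊕1⊕0⊕1⊕1⊕0⊕0⊕0⊕0⊕0⊕1⊕0⊕0⊕0⊕0⊕1 = 1
s8 (pos 8,9,10,11,12,13,14,15,24,25,26,27,28,29,30,31): 1⊕0⊕0⊕0⊕1⊕0⊕0⊕0⊕1⊕1⊕0⊕0⊕0⊕0⊕0⊕1 = 1
s16 (pos 16,17,18,19,20,21,22,23,24,25,26,27,28,29,30,31): 1⊕0⊕1⊕1⊕0⊕0⊕1⊕0⊕1⊕1⊕0⊕0⊕0⊕0⊕0⊕1 = 1
Syndrome s16…s1 = 11101 → error at position 29.
Flip position 29: 0100101100010001011001011000001 → 0100101100010001011001011000101
Read data bits from positions 3,5,6,7,9,10,11,12,13,14,15,17,18,19,20,21,22,23,24,25,26,27,28,29,30,31: 01010001000011001011000101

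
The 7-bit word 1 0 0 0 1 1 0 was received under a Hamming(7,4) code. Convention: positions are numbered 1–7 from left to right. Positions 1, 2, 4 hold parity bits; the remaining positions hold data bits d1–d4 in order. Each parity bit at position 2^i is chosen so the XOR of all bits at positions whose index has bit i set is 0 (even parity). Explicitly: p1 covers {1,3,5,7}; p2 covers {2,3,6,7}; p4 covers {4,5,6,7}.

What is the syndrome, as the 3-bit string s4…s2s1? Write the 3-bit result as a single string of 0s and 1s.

010

s1 (pos 1,3,5,7): 1⊕0⊕1⊕0 = 0
s2 (pos 2,3,6,7): 0⊕0⊕1⊕0 = 1
s4 (pos 4,5,6,7): 0⊕1⊕1⊕0 = 0
Syndrome s4…s1 = 010 → error at position 2.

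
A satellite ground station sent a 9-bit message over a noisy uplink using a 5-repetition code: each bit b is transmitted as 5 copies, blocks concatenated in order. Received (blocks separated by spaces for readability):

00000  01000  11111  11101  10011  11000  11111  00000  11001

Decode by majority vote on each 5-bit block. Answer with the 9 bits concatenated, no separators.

001110101

Block 1 (00000): 0 ones → 0
Block 2 (01000): 1 one → 0
Block 3 (11111): 5 ones → 1
Block 4 (11101): 4 ones → 1
Block 5 (10011): 3 ones → 1
Block 6 (11000): 2 ones → 0
Block 7 (11111): 5 ones → 1
Block 8 (00000): 0 ones → 0
Block 9 (11001): 3 ones → 1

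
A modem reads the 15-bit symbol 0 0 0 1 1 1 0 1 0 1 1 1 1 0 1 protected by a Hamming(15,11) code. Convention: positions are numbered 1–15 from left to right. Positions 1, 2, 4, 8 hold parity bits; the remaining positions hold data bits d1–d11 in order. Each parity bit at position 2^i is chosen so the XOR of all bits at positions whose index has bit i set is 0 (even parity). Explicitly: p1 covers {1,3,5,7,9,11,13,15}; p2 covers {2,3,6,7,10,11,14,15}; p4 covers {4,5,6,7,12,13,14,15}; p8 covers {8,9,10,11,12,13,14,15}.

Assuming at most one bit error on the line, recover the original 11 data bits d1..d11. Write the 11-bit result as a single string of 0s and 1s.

01100111101

s1 (pos 1,3,5,7,9,11,13,15): 0⊕0⊕1⊕0⊕0⊕1⊕1⊕1 = 0
s2 (pos 2,3,6,7,10,11,14,15): 0⊕0⊕1⊕0⊕1⊕1⊕0⊕1 = 0
s4 (pos 4,5,6,7,12,13,14,15): 1⊕1⊕1⊕0⊕1⊕1⊕0⊕1 = 0
s8 (pos 8,9,10,11,12,13,14,15): 1⊕0⊕1⊕1⊕1⊕1⊕0⊕1 = 0
Syndrome s8…s1 = 0000 → no error.
Read data bits from positions 3,5,6,7,9,10,11,12,13,14,15: 01100111101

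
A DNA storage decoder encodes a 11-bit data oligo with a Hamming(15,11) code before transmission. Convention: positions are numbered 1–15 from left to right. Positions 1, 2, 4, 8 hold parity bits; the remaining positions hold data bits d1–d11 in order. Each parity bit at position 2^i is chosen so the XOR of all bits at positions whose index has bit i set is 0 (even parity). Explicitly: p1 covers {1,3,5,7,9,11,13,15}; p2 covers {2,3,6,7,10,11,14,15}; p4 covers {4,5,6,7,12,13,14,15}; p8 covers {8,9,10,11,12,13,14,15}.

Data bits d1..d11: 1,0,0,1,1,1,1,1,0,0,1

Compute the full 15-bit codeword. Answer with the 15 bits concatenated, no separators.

Place data at non-parity positions: p1 p2 1 p4 0 0 1 p8 1 1 1 1 0 0 1
p1 (pos 1,3,5,7,9,11,13,15): XOR of data positions = 1⊕0⊕1⊕1⊕1⊕0⊕1 = 1
p2 (pos 2,3,6,7,10,11,14,15): XOR of data positions = 1⊕0⊕1⊕1⊕1⊕0⊕1 = 1
p4 (pos 4,5,6,7,12,13,14,15): XOR of data positions = 0⊕0⊕1⊕1⊕0⊕0⊕1 = 1
p8 (pos 8,9,10,11,12,13,14,15): XOR of data positions = 1⊕1⊕1⊕1⊕0⊕0⊕1 = 1
Codeword: 111100111111001

111100111111001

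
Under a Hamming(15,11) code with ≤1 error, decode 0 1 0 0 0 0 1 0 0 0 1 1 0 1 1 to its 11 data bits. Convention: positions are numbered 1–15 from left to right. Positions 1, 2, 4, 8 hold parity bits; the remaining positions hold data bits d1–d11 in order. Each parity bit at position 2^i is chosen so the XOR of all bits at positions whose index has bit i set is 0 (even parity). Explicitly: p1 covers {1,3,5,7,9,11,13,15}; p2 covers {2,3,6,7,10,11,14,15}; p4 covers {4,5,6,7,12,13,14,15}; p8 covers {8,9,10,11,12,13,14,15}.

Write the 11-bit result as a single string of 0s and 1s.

10010011011

s1 (pos 1,3,5,7,9,11,13,15): 0⊕0⊕0⊕1⊕0⊕1⊕0⊕1 = 1
s2 (pos 2,3,6,7,10,11,14,15): 1⊕0⊕0⊕1⊕0⊕1⊕1⊕1 = 1
s4 (pos 4,5,6,7,12,13,14,15): 0⊕0⊕0⊕1⊕1⊕0⊕1⊕1 = 0
s8 (pos 8,9,10,11,12,13,14,15): 0⊕0⊕0⊕1⊕1⊕0⊕1⊕1 = 0
Syndrome s8…s1 = 0011 → error at position 3.
Flip position 3: 010000100011011 → 011000100011011
Read data bits from positions 3,5,6,7,9,10,11,12,13,14,15: 10010011011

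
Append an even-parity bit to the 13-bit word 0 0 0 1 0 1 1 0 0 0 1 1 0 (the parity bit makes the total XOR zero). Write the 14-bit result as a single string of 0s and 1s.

00010110001101

XOR of the 13 data bits: 0⊕0⊕0⊕1⊕0⊕1⊕1⊕0⊕0⊕0⊕1⊕1⊕0 = 1
Parity bit = 1 (so all 14 bits XOR to 0).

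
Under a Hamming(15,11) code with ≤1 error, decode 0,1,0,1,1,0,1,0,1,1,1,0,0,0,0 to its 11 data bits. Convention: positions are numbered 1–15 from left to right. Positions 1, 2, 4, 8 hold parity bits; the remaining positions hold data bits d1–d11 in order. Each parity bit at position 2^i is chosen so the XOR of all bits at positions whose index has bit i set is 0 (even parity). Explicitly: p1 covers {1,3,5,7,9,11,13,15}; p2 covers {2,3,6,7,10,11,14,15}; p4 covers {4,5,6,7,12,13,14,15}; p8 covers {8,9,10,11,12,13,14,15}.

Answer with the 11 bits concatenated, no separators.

01011111000

s1 (pos 1,3,5,7,9,11,13,15): 0⊕0⊕1⊕1⊕1⊕1⊕0⊕0 = 0
s2 (pos 2,3,6,7,10,11,14,15): 1⊕0⊕0⊕1⊕1⊕1⊕0⊕0 = 0
s4 (pos 4,5,6,7,12,13,14,15): 1⊕1⊕0⊕1⊕0⊕0⊕0⊕0 = 1
s8 (pos 8,9,10,11,12,13,14,15): 0⊕1⊕1⊕1⊕0⊕0⊕0⊕0 = 1
Syndrome s8…s1 = 1100 → error at position 12.
Flip position 12: 010110101110000 → 010110101111000
Read data bits from positions 3,5,6,7,9,10,11,12,13,14,15: 01011111000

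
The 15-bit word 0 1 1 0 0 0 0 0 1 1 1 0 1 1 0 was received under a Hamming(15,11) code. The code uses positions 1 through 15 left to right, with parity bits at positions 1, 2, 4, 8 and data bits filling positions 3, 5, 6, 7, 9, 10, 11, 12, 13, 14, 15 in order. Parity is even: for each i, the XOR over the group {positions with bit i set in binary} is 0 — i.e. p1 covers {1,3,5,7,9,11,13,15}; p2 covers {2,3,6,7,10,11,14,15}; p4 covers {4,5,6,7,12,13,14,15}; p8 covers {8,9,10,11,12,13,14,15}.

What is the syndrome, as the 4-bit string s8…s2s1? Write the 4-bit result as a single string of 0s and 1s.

s1 (pos 1,3,5,7,9,11,13,15): 0⊕1⊕0⊕0⊕1⊕1⊕1⊕0 = 0
s2 (pos 2,3,6,7,10,11,14,15): 1⊕1⊕0⊕0⊕1⊕1⊕1⊕0 = 1
s4 (pos 4,5,6,7,12,13,14,15): 0⊕0⊕0⊕0⊕0⊕1⊕1⊕0 = 0
s8 (pos 8,9,10,11,12,13,14,15): 0⊕1⊕1⊕1⊕0⊕1⊕1⊕0 = 1
Syndrome s8…s1 = 1010 → error at position 10.

1010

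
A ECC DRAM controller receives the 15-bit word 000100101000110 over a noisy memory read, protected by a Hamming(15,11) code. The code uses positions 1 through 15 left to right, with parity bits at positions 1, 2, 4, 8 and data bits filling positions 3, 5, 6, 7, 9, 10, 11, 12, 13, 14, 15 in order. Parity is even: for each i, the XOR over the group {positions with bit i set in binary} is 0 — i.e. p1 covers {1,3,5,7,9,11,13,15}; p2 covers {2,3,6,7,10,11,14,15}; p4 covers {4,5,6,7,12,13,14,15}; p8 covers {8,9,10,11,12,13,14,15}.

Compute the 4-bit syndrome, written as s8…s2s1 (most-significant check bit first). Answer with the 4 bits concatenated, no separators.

s1 (pos 1,3,5,7,9,11,13,15): 0⊕0⊕0⊕1⊕1⊕0⊕1⊕0 = 1
s2 (pos 2,3,6,7,10,11,14,15): 0⊕0⊕0⊕1⊕0⊕0⊕1⊕0 = 0
s4 (pos 4,5,6,7,12,13,14,15): 1⊕0⊕0⊕1⊕0⊕1⊕1⊕0 = 0
s8 (pos 8,9,10,11,12,13,14,15): 0⊕1⊕0⊕0⊕0⊕1⊕1⊕0 = 1
Syndrome s8…s1 = 1001 → error at position 9.

1001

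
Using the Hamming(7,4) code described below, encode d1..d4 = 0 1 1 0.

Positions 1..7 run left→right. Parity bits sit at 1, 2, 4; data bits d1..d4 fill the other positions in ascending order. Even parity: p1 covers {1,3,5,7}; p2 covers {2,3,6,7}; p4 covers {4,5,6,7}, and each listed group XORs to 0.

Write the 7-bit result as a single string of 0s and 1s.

1100110

Place data at non-parity positions: p1 p2 0 p4 1 1 0
p1 (pos 1,3,5,7): XOR of data positions = 0⊕1⊕0 = 1
p2 (pos 2,3,6,7): XOR of data positions = 0⊕1⊕0 = 1
p4 (pos 4,5,6,7): XOR of data positions = 1⊕1⊕0 = 0
Codeword: 1100110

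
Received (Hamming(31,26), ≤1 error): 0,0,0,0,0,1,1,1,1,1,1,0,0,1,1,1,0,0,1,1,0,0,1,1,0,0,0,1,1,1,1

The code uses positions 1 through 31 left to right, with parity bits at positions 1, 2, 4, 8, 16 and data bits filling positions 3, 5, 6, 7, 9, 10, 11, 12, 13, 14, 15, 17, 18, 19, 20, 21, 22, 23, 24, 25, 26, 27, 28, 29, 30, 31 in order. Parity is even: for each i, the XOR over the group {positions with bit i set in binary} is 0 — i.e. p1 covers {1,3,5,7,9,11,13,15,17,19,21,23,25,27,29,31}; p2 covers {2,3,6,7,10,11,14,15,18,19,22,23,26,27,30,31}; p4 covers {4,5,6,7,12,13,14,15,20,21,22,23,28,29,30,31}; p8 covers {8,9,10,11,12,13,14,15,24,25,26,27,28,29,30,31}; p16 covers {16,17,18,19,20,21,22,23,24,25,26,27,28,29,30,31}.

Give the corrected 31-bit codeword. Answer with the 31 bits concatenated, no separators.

s1 (pos 1,3,5,7,9,11,13,15,17,19,21,23,25,27,29,31): 0⊕0⊕0⊕1⊕1⊕1⊕0⊕1⊕0⊕1⊕0⊕1⊕0⊕0⊕1⊕1 = 0
s2 (pos 2,3,6,7,10,11,14,15,18,19,22,23,26,27,30,31): 0⊕0⊕1⊕1⊕1⊕1⊕1⊕1⊕0⊕1⊕0⊕1⊕0⊕0⊕1⊕1 = 0
s4 (pos 4,5,6,7,12,13,14,15,20,21,22,23,28,29,30,31): 0⊕0⊕1⊕1⊕0⊕0⊕1⊕1⊕1⊕0⊕0⊕1⊕1⊕1⊕1⊕1 = 0
s8 (pos 8,9,10,11,12,13,14,15,24,25,26,27,28,29,30,31): 1⊕1⊕1⊕1⊕0⊕0⊕1⊕1⊕1⊕0⊕0⊕0⊕1⊕1⊕1⊕1 = 1
s16 (pos 16,17,18,19,20,21,22,23,24,25,26,27,28,29,30,31): 1⊕0⊕0⊕1⊕1⊕0⊕0⊕1⊕1⊕0⊕0⊕0⊕1⊕1⊕1⊕1 = 1
Syndrome s16…s1 = 11000 → error at position 24.
Flip position 24: 0000011111100111001100110001111 → 0000011111100111001100100001111

0000011111100111001100100001111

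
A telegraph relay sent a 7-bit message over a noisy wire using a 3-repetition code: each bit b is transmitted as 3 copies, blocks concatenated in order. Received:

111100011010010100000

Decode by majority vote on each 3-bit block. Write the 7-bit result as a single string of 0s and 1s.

Block 1 (111): 3 ones → 1
Block 2 (100): 1 one → 0
Block 3 (011): 2 ones → 1
Block 4 (010): 1 one → 0
Block 5 (010): 1 one → 0
Block 6 (100): 1 one → 0
Block 7 (000): 0 ones → 0

1010000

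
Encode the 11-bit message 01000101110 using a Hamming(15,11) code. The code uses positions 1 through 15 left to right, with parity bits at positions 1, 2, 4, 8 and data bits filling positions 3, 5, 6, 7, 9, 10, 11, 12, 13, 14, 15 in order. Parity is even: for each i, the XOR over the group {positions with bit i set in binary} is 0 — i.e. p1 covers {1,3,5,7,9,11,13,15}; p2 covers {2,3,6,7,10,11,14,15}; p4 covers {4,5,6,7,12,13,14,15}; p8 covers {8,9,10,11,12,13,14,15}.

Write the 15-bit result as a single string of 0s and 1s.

Place data at non-parity positions: p1 p2 0 p4 1 0 0 p8 0 1 0 1 1 1 0
p1 (pos 1,3,5,7,9,11,13,15): XOR of data positions = 0⊕1⊕0⊕0⊕0⊕1⊕0 = 0
p2 (pos 2,3,6,7,10,11,14,15): XOR of data positions = 0⊕0⊕0⊕1⊕0⊕1⊕0 = 0
p4 (pos 4,5,6,7,12,13,14,15): XOR of data positions = 1⊕0⊕0⊕1⊕1⊕1⊕0 = 0
p8 (pos 8,9,10,11,12,13,14,15): XOR of data positions = 0⊕1⊕0⊕1⊕1⊕1⊕0 = 0
Codeword: 000010000101110

000010000101110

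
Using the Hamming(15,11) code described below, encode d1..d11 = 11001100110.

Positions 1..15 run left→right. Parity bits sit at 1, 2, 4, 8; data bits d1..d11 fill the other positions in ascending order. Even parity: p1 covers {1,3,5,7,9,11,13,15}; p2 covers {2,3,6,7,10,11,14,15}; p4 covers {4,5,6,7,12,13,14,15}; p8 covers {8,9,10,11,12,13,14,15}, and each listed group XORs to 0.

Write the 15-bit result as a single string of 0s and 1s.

Place data at non-parity positions: p1 p2 1 p4 1 0 0 p8 1 1 0 0 1 1 0
p1 (pos 1,3,5,7,9,11,13,15): XOR of data positions = 1⊕1⊕0⊕1⊕0⊕1⊕0 = 0
p2 (pos 2,3,6,7,10,11,14,15): XOR of data positions = 1⊕0⊕0⊕1⊕0⊕1⊕0 = 1
p4 (pos 4,5,6,7,12,13,14,15): XOR of data positions = 1⊕0⊕0⊕0⊕1⊕1⊕0 = 1
p8 (pos 8,9,10,11,12,13,14,15): XOR of data positions = 1⊕1⊕0⊕0⊕1⊕1⊕0 = 0
Codeword: 011110001100110

011110001100110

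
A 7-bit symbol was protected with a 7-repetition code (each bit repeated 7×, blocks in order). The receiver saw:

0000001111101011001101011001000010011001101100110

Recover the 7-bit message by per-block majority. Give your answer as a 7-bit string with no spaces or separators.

0111011

Block 1 (0000001): 1 one → 0
Block 2 (1111010): 5 ones → 1
Block 3 (1100110): 4 ones → 1
Block 4 (1011001): 4 ones → 1
Block 5 (0000100): 1 one → 0
Block 6 (1100110): 4 ones → 1
Block 7 (1100110): 4 ones → 1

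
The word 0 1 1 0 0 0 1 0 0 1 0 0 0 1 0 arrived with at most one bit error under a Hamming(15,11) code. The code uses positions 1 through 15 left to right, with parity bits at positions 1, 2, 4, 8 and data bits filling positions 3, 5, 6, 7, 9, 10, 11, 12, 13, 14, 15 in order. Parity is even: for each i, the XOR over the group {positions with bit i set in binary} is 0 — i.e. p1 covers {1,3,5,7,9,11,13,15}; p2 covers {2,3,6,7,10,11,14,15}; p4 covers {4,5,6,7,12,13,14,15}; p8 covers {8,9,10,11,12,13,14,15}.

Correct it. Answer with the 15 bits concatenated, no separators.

001000100100010

s1 (pos 1,3,5,7,9,11,13,15): 0⊕1⊕0⊕1⊕0⊕0⊕0⊕0 = 0
s2 (pos 2,3,6,7,10,11,14,15): 1⊕1⊕0⊕1⊕1⊕0⊕1⊕0 = 1
s4 (pos 4,5,6,7,12,13,14,15): 0⊕0⊕0⊕1⊕0⊕0⊕1⊕0 = 0
s8 (pos 8,9,10,11,12,13,14,15): 0⊕0⊕1⊕0⊕0⊕0⊕1⊕0 = 0
Syndrome s8…s1 = 0010 → error at position 2.
Flip position 2: 011000100100010 → 001000100100010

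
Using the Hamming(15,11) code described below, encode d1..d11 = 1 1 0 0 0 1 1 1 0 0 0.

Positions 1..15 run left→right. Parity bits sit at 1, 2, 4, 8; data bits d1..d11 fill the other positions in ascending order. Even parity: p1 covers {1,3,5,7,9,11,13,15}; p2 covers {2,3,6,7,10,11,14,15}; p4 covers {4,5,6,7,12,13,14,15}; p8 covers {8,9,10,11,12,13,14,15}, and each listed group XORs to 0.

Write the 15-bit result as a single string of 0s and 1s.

111010010111000

Place data at non-parity positions: p1 p2 1 p4 1 0 0 p8 0 1 1 1 0 0 0
p1 (pos 1,3,5,7,9,11,13,15): XOR of data positions = 1⊕1⊕0⊕0⊕1⊕0⊕0 = 1
p2 (pos 2,3,6,7,10,11,14,15): XOR of data positions = 1⊕0⊕0⊕1⊕1⊕0⊕0 = 1
p4 (pos 4,5,6,7,12,13,14,15): XOR of data positions = 1⊕0⊕0⊕1⊕0⊕0⊕0 = 0
p8 (pos 8,9,10,11,12,13,14,15): XOR of data positions = 0⊕1⊕1⊕1⊕0⊕0⊕0 = 1
Codeword: 111010010111000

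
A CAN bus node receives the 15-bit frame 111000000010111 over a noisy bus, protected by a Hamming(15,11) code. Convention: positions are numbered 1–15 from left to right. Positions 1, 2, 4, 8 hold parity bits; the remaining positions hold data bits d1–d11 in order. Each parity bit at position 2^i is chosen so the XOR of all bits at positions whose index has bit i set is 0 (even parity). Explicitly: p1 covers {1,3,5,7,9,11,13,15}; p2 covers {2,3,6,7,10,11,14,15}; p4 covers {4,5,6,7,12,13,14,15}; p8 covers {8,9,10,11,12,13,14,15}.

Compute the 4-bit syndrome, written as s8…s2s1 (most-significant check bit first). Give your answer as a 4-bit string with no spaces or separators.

s1 (pos 1,3,5,7,9,11,13,15): 1⊕1⊕0⊕0⊕0⊕1⊕1⊕1 = 1
s2 (pos 2,3,6,7,10,11,14,15): 1⊕1⊕0⊕0⊕0⊕1⊕1⊕1 = 1
s4 (pos 4,5,6,7,12,13,14,15): 0⊕0⊕0⊕0⊕0⊕1⊕1⊕1 = 1
s8 (pos 8,9,10,11,12,13,14,15): 0⊕0⊕0⊕1⊕0⊕1⊕1⊕1 = 0
Syndrome s8…s1 = 0111 → error at position 7.

0111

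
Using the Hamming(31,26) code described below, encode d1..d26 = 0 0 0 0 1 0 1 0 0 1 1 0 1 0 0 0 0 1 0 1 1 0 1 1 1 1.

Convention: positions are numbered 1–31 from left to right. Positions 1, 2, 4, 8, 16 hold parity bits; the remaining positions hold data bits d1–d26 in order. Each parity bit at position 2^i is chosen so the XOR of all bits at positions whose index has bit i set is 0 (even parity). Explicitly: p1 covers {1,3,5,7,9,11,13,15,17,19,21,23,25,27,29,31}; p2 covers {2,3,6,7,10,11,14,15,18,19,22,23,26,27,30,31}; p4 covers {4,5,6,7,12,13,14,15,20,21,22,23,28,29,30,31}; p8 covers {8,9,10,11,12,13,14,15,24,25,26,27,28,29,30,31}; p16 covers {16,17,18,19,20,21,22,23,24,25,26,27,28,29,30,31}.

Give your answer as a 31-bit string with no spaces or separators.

1001000010100110010000101101111

Place data at non-parity positions: p1 p2 0 p4 0 0 0 p8 1 0 1 0 0 1 1 p16 0 1 0 0 0 0 1 0 1 1 0 1 1 1 1
p1 (pos 1,3,5,7,9,11,13,15,17,19,21,23,25,27,29,31): XOR of data positions = 0⊕0⊕0⊕1⊕1⊕0⊕1⊕0⊕0⊕0⊕1⊕1⊕0⊕1⊕1 = 1
p2 (pos 2,3,6,7,10,11,14,15,18,19,22,23,26,27,30,31): XOR of data positions = 0⊕0⊕0⊕0⊕1⊕1⊕1⊕1⊕0⊕0⊕1⊕1⊕0⊕1⊕1 = 0
p4 (pos 4,5,6,7,12,13,14,15,20,21,22,23,28,29,30,31): XOR of data positions = 0⊕0⊕0⊕0⊕0⊕1⊕1⊕0⊕0⊕0⊕1⊕1⊕1⊕1⊕1 = 1
p8 (pos 8,9,10,11,12,13,14,15,24,25,26,27,28,29,30,31): XOR of data positions = 1⊕0⊕1⊕0⊕0⊕1⊕1⊕0⊕1⊕1⊕0⊕1⊕1⊕1⊕1 = 0
p16 (pos 16,17,18,19,20,21,22,23,24,25,26,27,28,29,30,31): XOR of data positions = 0⊕1⊕0⊕0⊕0⊕0⊕1⊕0⊕1⊕1⊕0⊕1⊕1⊕1⊕1 = 0
Codeword: 1001000010100110010000101101111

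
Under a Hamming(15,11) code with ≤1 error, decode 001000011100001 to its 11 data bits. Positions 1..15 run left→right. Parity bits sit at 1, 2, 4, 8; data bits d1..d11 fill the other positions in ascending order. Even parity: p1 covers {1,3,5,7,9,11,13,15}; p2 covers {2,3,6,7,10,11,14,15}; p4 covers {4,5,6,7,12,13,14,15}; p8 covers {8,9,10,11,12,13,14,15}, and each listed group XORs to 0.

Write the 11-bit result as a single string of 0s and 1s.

10011100001

s1 (pos 1,3,5,7,9,11,13,15): 0⊕1⊕0⊕0⊕1⊕0⊕0⊕1 = 1
s2 (pos 2,3,6,7,10,11,14,15): 0⊕1⊕0⊕0⊕1⊕0⊕0⊕1 = 1
s4 (pos 4,5,6,7,12,13,14,15): 0⊕0⊕0⊕0⊕0⊕0⊕0⊕1 = 1
s8 (pos 8,9,10,11,12,13,14,15): 1⊕1⊕1⊕0⊕0⊕0⊕0⊕1 = 0
Syndrome s8…s1 = 0111 → error at position 7.
Flip position 7: 001000011100001 → 001000111100001
Read data bits from positions 3,5,6,7,9,10,11,12,13,14,15: 10011100001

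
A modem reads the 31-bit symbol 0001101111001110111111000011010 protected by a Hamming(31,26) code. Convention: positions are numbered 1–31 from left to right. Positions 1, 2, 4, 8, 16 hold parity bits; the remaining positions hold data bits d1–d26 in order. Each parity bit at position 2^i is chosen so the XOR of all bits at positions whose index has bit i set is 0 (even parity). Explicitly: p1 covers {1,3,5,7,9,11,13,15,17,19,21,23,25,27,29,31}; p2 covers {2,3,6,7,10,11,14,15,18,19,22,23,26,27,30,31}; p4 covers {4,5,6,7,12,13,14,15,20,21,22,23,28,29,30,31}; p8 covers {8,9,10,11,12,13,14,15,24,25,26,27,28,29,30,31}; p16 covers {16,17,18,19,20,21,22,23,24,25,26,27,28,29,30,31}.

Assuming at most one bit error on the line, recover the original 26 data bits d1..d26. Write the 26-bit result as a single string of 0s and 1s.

s1 (pos 1,3,5,7,9,11,13,15,17,19,21,23,25,27,29,31): 0⊕0⊕1⊕1⊕1⊕0⊕1⊕1⊕1⊕1⊕1⊕0⊕0⊕1⊕0⊕0 = 1
s2 (pos 2,3,6,7,10,11,14,15,18,19,22,23,26,27,30,31): 0⊕0⊕0⊕1⊕1⊕0⊕1⊕1⊕1⊕1⊕1⊕0⊕0⊕1⊕1⊕0 = 1
s4 (pos 4,5,6,7,12,13,14,15,20,21,22,23,28,29,30,31): 1⊕1⊕0⊕1⊕0⊕1⊕1⊕1⊕1⊕1⊕1⊕0⊕1⊕0⊕1⊕0 = 1
s8 (pos 8,9,10,11,12,13,14,15,24,25,26,27,28,29,30,31): 1⊕1⊕1⊕0⊕0⊕1⊕1⊕1⊕0⊕0⊕0⊕1⊕1⊕0⊕1⊕0 = 1
s16 (pos 16,17,18,19,20,21,22,23,24,25,26,27,28,29,30,31): 0⊕1⊕1⊕1⊕1⊕1⊕1⊕0⊕0⊕0⊕0⊕1⊕1⊕0⊕1⊕0 = 1
Syndrome s16…s1 = 11111 → error at position 31.
Flip position 31: 0001101111001110111111000011010 → 0001101111001110111111000011011
Read data bits from positions 3,5,6,7,9,10,11,12,13,14,15,17,18,19,20,21,22,23,24,25,26,27,28,29,30,31: 01011100111111111000011011

01011100111111111000011011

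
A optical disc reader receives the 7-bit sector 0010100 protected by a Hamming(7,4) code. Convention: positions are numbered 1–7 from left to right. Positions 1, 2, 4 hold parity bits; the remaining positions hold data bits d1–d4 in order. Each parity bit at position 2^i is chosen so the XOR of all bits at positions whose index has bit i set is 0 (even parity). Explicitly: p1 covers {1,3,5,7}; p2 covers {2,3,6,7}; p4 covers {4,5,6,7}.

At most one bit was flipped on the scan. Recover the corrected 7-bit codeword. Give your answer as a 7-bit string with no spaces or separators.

s1 (pos 1,3,5,7): 0⊕1⊕1⊕0 = 0
s2 (pos 2,3,6,7): 0⊕1⊕0⊕0 = 1
s4 (pos 4,5,6,7): 0⊕1⊕0⊕0 = 1
Syndrome s4…s1 = 110 → error at position 6.
Flip position 6: 0010100 → 0010110

0010110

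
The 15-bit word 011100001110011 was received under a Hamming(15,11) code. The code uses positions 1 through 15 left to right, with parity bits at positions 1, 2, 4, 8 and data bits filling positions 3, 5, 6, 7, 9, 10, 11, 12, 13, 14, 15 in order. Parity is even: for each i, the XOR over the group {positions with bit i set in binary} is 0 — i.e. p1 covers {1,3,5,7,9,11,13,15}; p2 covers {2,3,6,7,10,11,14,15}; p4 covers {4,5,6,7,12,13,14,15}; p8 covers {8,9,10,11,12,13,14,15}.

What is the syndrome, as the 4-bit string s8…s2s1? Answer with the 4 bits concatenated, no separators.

s1 (pos 1,3,5,7,9,11,13,15): 0⊕1⊕0⊕0⊕1⊕1⊕0⊕1 = 0
s2 (pos 2,3,6,7,10,11,14,15): 1⊕1⊕0⊕0⊕1⊕1⊕1⊕1 = 0
s4 (pos 4,5,6,7,12,13,14,15): 1⊕0⊕0⊕0⊕0⊕0⊕1⊕1 = 1
s8 (pos 8,9,10,11,12,13,14,15): 0⊕1⊕1⊕1⊕0⊕0⊕1⊕1 = 1
Syndrome s8…s1 = 1100 → error at position 12.

1100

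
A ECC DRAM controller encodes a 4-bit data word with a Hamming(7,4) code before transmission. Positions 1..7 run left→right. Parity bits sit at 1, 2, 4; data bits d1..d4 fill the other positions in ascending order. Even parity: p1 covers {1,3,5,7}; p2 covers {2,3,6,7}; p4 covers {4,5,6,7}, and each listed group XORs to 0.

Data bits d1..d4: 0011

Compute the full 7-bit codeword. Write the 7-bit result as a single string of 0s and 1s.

Place data at non-parity positions: p1 p2 0 p4 0 1 1
p1 (pos 1,3,5,7): XOR of data positions = 0⊕0⊕1 = 1
p2 (pos 2,3,6,7): XOR of data positions = 0⊕1⊕1 = 0
p4 (pos 4,5,6,7): XOR of data positions = 0⊕1⊕1 = 0
Codeword: 1000011

1000011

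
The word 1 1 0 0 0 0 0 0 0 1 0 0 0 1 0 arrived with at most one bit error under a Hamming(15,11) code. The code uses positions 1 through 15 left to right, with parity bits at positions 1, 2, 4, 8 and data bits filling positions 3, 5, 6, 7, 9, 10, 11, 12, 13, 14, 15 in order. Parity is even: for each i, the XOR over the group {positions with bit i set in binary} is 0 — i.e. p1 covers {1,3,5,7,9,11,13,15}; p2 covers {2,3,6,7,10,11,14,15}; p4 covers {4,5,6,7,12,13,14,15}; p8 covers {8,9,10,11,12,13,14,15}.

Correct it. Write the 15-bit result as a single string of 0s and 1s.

110000100100010

s1 (pos 1,3,5,7,9,11,13,15): 1⊕0⊕0⊕0⊕0⊕0⊕0⊕0 = 1
s2 (pos 2,3,6,7,10,11,14,15): 1⊕0⊕0⊕0⊕1⊕0⊕1⊕0 = 1
s4 (pos 4,5,6,7,12,13,14,15): 0⊕0⊕0⊕0⊕0⊕0⊕1⊕0 = 1
s8 (pos 8,9,10,11,12,13,14,15): 0⊕0⊕1⊕0⊕0⊕0⊕1⊕0 = 0
Syndrome s8…s1 = 0111 → error at position 7.
Flip position 7: 110000000100010 → 110000100100010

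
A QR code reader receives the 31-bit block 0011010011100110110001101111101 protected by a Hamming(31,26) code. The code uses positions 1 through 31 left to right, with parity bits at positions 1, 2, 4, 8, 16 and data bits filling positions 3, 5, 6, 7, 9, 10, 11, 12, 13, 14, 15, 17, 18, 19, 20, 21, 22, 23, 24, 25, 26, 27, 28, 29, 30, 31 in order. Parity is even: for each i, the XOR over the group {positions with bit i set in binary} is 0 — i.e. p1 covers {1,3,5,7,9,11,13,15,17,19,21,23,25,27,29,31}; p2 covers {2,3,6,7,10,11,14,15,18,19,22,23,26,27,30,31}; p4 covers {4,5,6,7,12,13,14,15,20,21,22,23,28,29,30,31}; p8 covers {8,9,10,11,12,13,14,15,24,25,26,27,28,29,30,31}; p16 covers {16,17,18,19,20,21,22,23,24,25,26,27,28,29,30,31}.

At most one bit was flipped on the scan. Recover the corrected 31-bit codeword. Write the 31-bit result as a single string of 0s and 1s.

0011010011110110110001101111101

s1 (pos 1,3,5,7,9,11,13,15,17,19,21,23,25,27,29,31): 0⊕1⊕0⊕0⊕1⊕1⊕0⊕1⊕1⊕0⊕0⊕1⊕1⊕1⊕1⊕1 = 0
s2 (pos 2,3,6,7,10,11,14,15,18,19,22,23,26,27,30,31): 0⊕1⊕1⊕0⊕1⊕1⊕1⊕1⊕1⊕0⊕1⊕1⊕1⊕1⊕0⊕1 = 0
s4 (pos 4,5,6,7,12,13,14,15,20,21,22,23,28,29,30,31): 1⊕0⊕1⊕0⊕0⊕0⊕1⊕1⊕0⊕0⊕1⊕1⊕1⊕1⊕0⊕1 = 1
s8 (pos 8,9,10,11,12,13,14,15,24,25,26,27,28,29,30,31): 0⊕1⊕1⊕1⊕0⊕0⊕1⊕1⊕0⊕1⊕1⊕1⊕1⊕1⊕0⊕1 = 1
s16 (pos 16,17,18,19,20,21,22,23,24,25,26,27,28,29,30,31): 0⊕1⊕1⊕0⊕0⊕0⊕1⊕1⊕0⊕1⊕1⊕1⊕1⊕1⊕0⊕1 = 0
Syndrome s16…s1 = 01100 → error at position 12.
Flip position 12: 0011010011100110110001101111101 → 0011010011110110110001101111101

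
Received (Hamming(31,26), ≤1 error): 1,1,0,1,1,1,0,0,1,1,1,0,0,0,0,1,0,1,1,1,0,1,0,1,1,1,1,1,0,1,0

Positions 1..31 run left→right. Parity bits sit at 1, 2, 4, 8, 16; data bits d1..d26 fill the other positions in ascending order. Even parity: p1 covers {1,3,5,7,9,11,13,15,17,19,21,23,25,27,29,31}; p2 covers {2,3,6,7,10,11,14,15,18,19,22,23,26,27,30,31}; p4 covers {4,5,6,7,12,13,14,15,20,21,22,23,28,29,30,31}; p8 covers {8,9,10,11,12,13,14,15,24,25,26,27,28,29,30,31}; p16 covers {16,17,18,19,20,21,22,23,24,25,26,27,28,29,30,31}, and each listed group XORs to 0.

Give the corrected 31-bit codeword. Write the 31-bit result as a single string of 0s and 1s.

s1 (pos 1,3,5,7,9,11,13,15,17,19,21,23,25,27,29,31): 1⊕0⊕1⊕0⊕1⊕1⊕0⊕0⊕0⊕1⊕0⊕0⊕1⊕1⊕0⊕0 = 1
s2 (pos 2,3,6,7,10,11,14,15,18,19,22,23,26,27,30,31): 1⊕0⊕1⊕0⊕1⊕1⊕0⊕0⊕1⊕1⊕1⊕0⊕1⊕1⊕1⊕0 = 0
s4 (pos 4,5,6,7,12,13,14,15,20,21,22,23,28,29,30,31): 1⊕1⊕1⊕0⊕0⊕0⊕0⊕0⊕1⊕0⊕1⊕0⊕1⊕0⊕1⊕0 = 1
s8 (pos 8,9,10,11,12,13,14,15,24,25,26,27,28,29,30,31): 0⊕1⊕1⊕1⊕0⊕0⊕0⊕0⊕1⊕1⊕1⊕1⊕1⊕0⊕1⊕0 = 1
s16 (pos 16,17,18,19,20,21,22,23,24,25,26,27,28,29,30,31): 1⊕0⊕1⊕1⊕1⊕0⊕1⊕0⊕1⊕1⊕1⊕1⊕1⊕0⊕1⊕0 = 1
Syndrome s16…s1 = 11101 → error at position 29.
Flip position 29: 1101110011100001011101011111010 → 1101110011100001011101011111110

1101110011100001011101011111110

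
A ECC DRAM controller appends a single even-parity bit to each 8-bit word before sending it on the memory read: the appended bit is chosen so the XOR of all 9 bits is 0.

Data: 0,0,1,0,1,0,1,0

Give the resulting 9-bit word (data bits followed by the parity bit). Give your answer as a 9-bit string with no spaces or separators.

XOR of the 8 data bits: 0⊕0⊕1⊕0⊕1⊕0⊕1⊕0 = 1
Parity bit = 1 (so all 9 bits XOR to 0).

001010101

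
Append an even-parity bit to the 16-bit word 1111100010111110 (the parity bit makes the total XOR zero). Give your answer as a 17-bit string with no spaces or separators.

XOR of the 16 data bits: 1⊕1⊕1⊕1⊕1⊕0⊕0⊕0⊕1⊕0⊕1⊕1⊕1⊕1⊕1⊕0 = 1
Parity bit = 1 (so all 17 bits XOR to 0).

11111000101111101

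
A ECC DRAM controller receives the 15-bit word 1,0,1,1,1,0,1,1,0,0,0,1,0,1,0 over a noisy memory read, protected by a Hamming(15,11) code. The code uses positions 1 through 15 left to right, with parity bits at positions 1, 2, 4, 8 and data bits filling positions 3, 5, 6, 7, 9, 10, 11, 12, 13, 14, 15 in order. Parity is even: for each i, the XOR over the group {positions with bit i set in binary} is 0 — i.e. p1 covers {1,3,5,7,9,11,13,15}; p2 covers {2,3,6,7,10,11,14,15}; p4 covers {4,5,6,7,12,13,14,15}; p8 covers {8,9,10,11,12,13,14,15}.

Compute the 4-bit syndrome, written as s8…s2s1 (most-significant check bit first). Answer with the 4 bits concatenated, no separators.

1110

s1 (pos 1,3,5,7,9,11,13,15): 1⊕1⊕1⊕1⊕0⊕0⊕0⊕0 = 0
s2 (pos 2,3,6,7,10,11,14,15): 0⊕1⊕0⊕1⊕0⊕0⊕1⊕0 = 1
s4 (pos 4,5,6,7,12,13,14,15): 1⊕1⊕0⊕1⊕1⊕0⊕1⊕0 = 1
s8 (pos 8,9,10,11,12,13,14,15): 1⊕0⊕0⊕0⊕1⊕0⊕1⊕0 = 1
Syndrome s8…s1 = 1110 → error at position 14.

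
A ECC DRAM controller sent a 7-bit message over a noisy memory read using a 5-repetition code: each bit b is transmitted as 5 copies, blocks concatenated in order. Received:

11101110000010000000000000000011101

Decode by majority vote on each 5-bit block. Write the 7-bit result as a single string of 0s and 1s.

1000001

Block 1 (11101): 4 ones → 1
Block 2 (11000): 2 ones → 0
Block 3 (00100): 1 one → 0
Block 4 (00000): 0 ones → 0
Block 5 (00000): 0 ones → 0
Block 6 (00000): 0 ones → 0
Block 7 (11101): 4 ones → 1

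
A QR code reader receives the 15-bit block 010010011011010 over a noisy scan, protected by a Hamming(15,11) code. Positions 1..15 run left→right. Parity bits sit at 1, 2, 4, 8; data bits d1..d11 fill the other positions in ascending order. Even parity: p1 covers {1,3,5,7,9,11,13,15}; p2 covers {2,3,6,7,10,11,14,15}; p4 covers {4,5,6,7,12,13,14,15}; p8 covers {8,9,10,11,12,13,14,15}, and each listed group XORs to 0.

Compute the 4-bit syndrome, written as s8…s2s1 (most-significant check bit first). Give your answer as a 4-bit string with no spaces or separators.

1111

s1 (pos 1,3,5,7,9,11,13,15): 0⊕0⊕1⊕0⊕1⊕1⊕0⊕0 = 1
s2 (pos 2,3,6,7,10,11,14,15): 1⊕0⊕0⊕0⊕0⊕1⊕1⊕0 = 1
s4 (pos 4,5,6,7,12,13,14,15): 0⊕1⊕0⊕0⊕1⊕0⊕1⊕0 = 1
s8 (pos 8,9,10,11,12,13,14,15): 1⊕1⊕0⊕1⊕1⊕0⊕1⊕0 = 1
Syndrome s8…s1 = 1111 → error at position 15.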